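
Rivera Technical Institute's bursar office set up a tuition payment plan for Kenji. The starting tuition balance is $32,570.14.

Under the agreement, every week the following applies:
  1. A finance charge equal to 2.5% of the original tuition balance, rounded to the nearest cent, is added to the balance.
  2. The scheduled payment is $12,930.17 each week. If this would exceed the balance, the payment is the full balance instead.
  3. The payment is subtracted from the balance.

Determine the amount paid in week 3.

$9,152.55

Week 1: opening $32,570.14; interest $814.25 → $33,384.39; payment $12,930.17; balance $20,454.22
Week 2: opening $20,454.22; interest $814.25 → $21,268.47; payment $12,930.17; balance $8,338.30
Week 3: opening $8,338.30; interest $814.25 → $9,152.55; payment $9,152.55; balance $0.00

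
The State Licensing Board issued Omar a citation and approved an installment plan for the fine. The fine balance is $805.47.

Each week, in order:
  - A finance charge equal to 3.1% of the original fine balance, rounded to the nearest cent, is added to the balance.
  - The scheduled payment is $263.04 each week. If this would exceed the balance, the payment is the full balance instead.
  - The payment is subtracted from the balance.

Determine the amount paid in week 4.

Week 1: opening $805.47; interest $24.97 → $830.44; payment $263.04; balance $567.40
Week 2: opening $567.40; interest $24.97 → $592.37; payment $263.04; balance $329.33
Week 3: opening $329.33; interest $24.97 → $354.30; payment $263.04; balance $91.26
Week 4: opening $91.26; interest $24.97 → $116.23; payment $116.23; balance $0.00

$116.23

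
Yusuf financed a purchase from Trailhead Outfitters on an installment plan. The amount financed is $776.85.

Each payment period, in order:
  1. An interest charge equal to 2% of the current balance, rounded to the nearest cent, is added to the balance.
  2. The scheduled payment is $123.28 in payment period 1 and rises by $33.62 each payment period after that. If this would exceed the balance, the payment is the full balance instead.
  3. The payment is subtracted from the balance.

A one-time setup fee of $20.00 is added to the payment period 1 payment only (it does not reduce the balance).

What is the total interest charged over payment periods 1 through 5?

Payment period 1: opening $776.85; interest $15.54 → $792.39; payment $123.28 (+ $20.00 fee); balance $669.11
Payment period 2: opening $669.11; interest $13.38 → $682.49; payment $156.90; balance $525.59
Payment period 3: opening $525.59; interest $10.51 → $536.10; payment $190.52; balance $345.58
Payment period 4: opening $345.58; interest $6.91 → $352.49; payment $224.14; balance $128.35
Payment period 5: opening $128.35; interest $2.57 → $130.92; payment $130.92; balance $0.00
Total interest: $15.54 + $13.38 + $10.51 + $6.91 + $2.57 = $48.91

$48.91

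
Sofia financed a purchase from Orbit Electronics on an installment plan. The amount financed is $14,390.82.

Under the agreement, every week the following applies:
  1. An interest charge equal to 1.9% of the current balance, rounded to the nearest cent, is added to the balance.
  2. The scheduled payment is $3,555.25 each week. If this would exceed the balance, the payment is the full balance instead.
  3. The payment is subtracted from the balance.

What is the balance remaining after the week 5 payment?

# | Opening | Interest | Payment | End bal
1 | $14,390.82 | $273.43 | $3,555.25 | $11,109.00
2 | $11,109.00 | $211.07 | $3,555.25 | $7,764.82
3 | $7,764.82 | $147.53 | $3,555.25 | $4,357.10
4 | $4,357.10 | $82.78 | $3,555.25 | $884.63
5 | $884.63 | $16.81 | $901.44 | $0.00

$0.00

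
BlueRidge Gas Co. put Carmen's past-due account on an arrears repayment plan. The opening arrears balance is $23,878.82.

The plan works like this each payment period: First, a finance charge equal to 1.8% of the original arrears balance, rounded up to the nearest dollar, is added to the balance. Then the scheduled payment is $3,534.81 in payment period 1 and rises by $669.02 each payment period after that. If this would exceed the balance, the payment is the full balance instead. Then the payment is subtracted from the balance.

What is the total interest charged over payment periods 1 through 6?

$2,580.00

Payment period 1: opening $23,878.82; interest $430.00 → $24,308.82; payment $3,534.81; balance $20,774.01
Payment period 2: opening $20,774.01; interest $430.00 → $21,204.01; payment $4,203.83; balance $17,000.18
Payment period 3: opening $17,000.18; interest $430.00 → $17,430.18; payment $4,872.85; balance $12,557.33
Payment period 4: opening $12,557.33; interest $430.00 → $12,987.33; payment $5,541.87; balance $7,445.46
Payment period 5: opening $7,445.46; interest $430.00 → $7,875.46; payment $6,210.89; balance $1,664.57
Payment period 6: opening $1,664.57; interest $430.00 → $2,094.57; payment $2,094.57; balance $0.00
Total interest: $430.00 + $430.00 + $430.00 + $430.00 + $430.00 + $430.00 = $2,580.00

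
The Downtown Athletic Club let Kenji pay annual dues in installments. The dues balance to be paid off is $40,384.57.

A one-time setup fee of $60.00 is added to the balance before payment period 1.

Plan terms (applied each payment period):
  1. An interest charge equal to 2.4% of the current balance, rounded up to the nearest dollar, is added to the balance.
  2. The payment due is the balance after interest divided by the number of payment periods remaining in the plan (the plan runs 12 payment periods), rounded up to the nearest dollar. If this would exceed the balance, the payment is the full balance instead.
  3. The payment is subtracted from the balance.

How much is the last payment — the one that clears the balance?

$4,481.57

Payment period 1: opening $40,444.57; interest $971.00 → $41,415.57; payment $3,452.00; balance $37,963.57
Payment period 2: opening $37,963.57; interest $912.00 → $38,875.57; payment $3,535.00; balance $35,340.57
Payment period 3: opening $35,340.57; interest $849.00 → $36,189.57; payment $3,619.00; balance $32,570.57
Payment period 4: opening $32,570.57; interest $782.00 → $33,352.57; payment $3,706.00; balance $29,646.57
Payment period 5: opening $29,646.57; interest $712.00 → $30,358.57; payment $3,795.00; balance $26,563.57
Payment period 6: opening $26,563.57; interest $638.00 → $27,201.57; payment $3,886.00; balance $23,315.57
Payment period 7: opening $23,315.57; interest $560.00 → $23,875.57; payment $3,980.00; balance $19,895.57
Payment period 8: opening $19,895.57; interest $478.00 → $20,373.57; payment $4,075.00; balance $16,298.57
Payment period 9: opening $16,298.57; interest $392.00 → $16,690.57; payment $4,173.00; balance $12,517.57
Payment period 10: opening $12,517.57; interest $301.00 → $12,818.57; payment $4,273.00; balance $8,545.57
Payment period 11: opening $8,545.57; interest $206.00 → $8,751.57; payment $4,376.00; balance $4,375.57
Payment period 12: opening $4,375.57; interest $106.00 → $4,481.57; payment $4,481.57; balance $0.00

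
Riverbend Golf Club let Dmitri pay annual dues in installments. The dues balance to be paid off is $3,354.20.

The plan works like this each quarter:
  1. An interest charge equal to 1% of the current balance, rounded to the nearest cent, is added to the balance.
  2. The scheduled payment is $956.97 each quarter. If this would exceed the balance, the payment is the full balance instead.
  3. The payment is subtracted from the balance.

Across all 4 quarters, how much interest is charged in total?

$78.39

Quarter 1: $3,354.20 +$33.54 interest = $3,387.74; pay $956.97 → $2,430.77
Quarter 2: $2,430.77 +$24.31 interest = $2,455.08; pay $956.97 → $1,498.11
Quarter 3: $1,498.11 +$14.98 interest = $1,513.09; pay $956.97 → $556.12
Quarter 4: $556.12 +$5.56 interest = $561.68; pay $561.68 → $0.00
Total interest: $33.54 + $24.31 + $14.98 + $5.56 = $78.39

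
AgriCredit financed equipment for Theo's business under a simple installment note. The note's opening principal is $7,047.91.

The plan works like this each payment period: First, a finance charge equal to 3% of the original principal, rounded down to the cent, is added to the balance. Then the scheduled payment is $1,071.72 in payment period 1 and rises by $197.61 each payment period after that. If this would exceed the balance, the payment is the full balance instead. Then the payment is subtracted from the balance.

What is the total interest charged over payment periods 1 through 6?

Payment period 1: opening $7,047.91; interest $211.43 → $7,259.34; payment $1,071.72; balance $6,187.62
Payment period 2: opening $6,187.62; interest $211.43 → $6,399.05; payment $1,269.33; balance $5,129.72
Payment period 3: opening $5,129.72; interest $211.43 → $5,341.15; payment $1,466.94; balance $3,874.21
Payment period 4: opening $3,874.21; interest $211.43 → $4,085.64; payment $1,664.55; balance $2,421.09
Payment period 5: opening $2,421.09; interest $211.43 → $2,632.52; payment $1,862.16; balance $770.36
Payment period 6: opening $770.36; interest $211.43 → $981.79; payment $981.79; balance $0.00
Total interest: $211.43 + $211.43 + $211.43 + $211.43 + $211.43 + $211.43 = $1,268.58

$1,268.58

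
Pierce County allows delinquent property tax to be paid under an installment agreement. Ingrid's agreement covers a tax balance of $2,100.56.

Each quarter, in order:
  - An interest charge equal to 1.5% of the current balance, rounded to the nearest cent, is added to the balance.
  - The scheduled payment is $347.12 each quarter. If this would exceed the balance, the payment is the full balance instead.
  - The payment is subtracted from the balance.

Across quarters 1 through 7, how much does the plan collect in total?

$2,219.18

Quarter 1: opening $2,100.56; interest $31.51 → $2,132.07; payment $347.12; balance $1,784.95
Quarter 2: opening $1,784.95; interest $26.77 → $1,811.72; payment $347.12; balance $1,464.60
Quarter 3: opening $1,464.60; interest $21.97 → $1,486.57; payment $347.12; balance $1,139.45
Quarter 4: opening $1,139.45; interest $17.09 → $1,156.54; payment $347.12; balance $809.42
Quarter 5: opening $809.42; interest $12.14 → $821.56; payment $347.12; balance $474.44
Quarter 6: opening $474.44; interest $7.12 → $481.56; payment $347.12; balance $134.44
Quarter 7: opening $134.44; interest $2.02 → $136.46; payment $136.46; balance $0.00
Total paid: $2,219.18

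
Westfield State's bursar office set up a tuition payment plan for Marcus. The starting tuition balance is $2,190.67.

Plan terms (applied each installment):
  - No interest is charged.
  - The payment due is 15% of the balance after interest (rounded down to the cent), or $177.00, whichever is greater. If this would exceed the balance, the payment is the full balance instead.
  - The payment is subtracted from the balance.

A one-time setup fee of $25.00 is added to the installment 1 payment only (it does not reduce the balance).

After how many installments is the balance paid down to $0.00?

Installment 1: opening $2,190.67; payment $328.60 (+ $25.00 fee); balance $1,862.07
Installment 2: opening $1,862.07; payment $279.31; balance $1,582.76
Installment 3: opening $1,582.76; payment $237.41; balance $1,345.35
Installment 4: opening $1,345.35; payment $201.80; balance $1,143.55
Installment 5: opening $1,143.55; payment $177.00; balance $966.55
Installment 6: opening $966.55; payment $177.00; balance $789.55
Installment 7: opening $789.55; payment $177.00; balance $612.55
Installment 8: opening $612.55; payment $177.00; balance $435.55
Installment 9: opening $435.55; payment $177.00; balance $258.55
Installment 10: opening $258.55; payment $177.00; balance $81.55
Installment 11: opening $81.55; payment $81.55; balance $0.00
Balance reaches $0.00 in installment 11.

11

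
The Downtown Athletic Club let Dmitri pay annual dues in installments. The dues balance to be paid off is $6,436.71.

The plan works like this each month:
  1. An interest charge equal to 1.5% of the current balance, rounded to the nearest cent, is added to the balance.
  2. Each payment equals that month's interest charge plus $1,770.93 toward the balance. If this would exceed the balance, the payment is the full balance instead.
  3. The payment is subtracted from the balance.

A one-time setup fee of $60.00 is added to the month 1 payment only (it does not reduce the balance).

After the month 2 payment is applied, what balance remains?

Month 1: opening $6,436.71; interest $96.55 → $6,533.26; payment $1,867.48 (+ $60.00 fee); balance $4,665.78
Month 2: opening $4,665.78; interest $69.99 → $4,735.77; payment $1,840.92; balance $2,894.85

$2,894.85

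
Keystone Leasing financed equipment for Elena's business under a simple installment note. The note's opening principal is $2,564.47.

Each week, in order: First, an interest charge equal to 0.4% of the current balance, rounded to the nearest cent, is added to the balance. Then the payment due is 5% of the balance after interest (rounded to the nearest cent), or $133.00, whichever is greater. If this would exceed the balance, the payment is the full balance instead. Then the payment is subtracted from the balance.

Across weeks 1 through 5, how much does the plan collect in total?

Week 1: opening $2,564.47; interest $10.26 → $2,574.73; payment $133.00; balance $2,441.73
Week 2: opening $2,441.73; interest $9.77 → $2,451.50; payment $133.00; balance $2,318.50
Week 3: opening $2,318.50; interest $9.27 → $2,327.77; payment $133.00; balance $2,194.77
Week 4: opening $2,194.77; interest $8.78 → $2,203.55; payment $133.00; balance $2,070.55
Week 5: opening $2,070.55; interest $8.28 → $2,078.83; payment $133.00; balance $1,945.83
Total paid: $665.00

$665.00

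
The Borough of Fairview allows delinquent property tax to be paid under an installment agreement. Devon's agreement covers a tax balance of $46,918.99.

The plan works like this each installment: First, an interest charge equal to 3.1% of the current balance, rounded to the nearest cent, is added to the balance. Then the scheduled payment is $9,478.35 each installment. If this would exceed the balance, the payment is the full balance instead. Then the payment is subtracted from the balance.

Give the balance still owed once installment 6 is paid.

Installment 1: $46,918.99 +$1,454.49 interest = $48,373.48; pay $9,478.35 → $38,895.13
Installment 2: $38,895.13 +$1,205.75 interest = $40,100.88; pay $9,478.35 → $30,622.53
Installment 3: $30,622.53 +$949.30 interest = $31,571.83; pay $9,478.35 → $22,093.48
Installment 4: $22,093.48 +$684.90 interest = $22,778.38; pay $9,478.35 → $13,300.03
Installment 5: $13,300.03 +$412.30 interest = $13,712.33; pay $9,478.35 → $4,233.98
Installment 6: $4,233.98 +$131.25 interest = $4,365.23; pay $4,365.23 → $0.00

$0.00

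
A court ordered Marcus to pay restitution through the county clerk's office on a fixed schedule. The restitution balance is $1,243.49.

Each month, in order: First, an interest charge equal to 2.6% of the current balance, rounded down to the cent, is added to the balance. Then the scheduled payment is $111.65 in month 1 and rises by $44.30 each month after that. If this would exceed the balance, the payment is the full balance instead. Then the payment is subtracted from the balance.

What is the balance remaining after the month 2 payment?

$1,038.48

Month 1: $1,243.49 +$32.33 interest = $1,275.82; pay $111.65 → $1,164.17
Month 2: $1,164.17 +$30.26 interest = $1,194.43; pay $155.95 → $1,038.48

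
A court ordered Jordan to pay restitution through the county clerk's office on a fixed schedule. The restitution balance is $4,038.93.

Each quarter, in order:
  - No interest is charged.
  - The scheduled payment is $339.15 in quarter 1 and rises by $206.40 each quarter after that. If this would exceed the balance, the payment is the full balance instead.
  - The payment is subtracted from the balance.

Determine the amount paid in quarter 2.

Quarter 1: $4,038.93 − $339.15 → $3,699.78
Quarter 2: $3,699.78 − $545.55 → $3,154.23

$545.55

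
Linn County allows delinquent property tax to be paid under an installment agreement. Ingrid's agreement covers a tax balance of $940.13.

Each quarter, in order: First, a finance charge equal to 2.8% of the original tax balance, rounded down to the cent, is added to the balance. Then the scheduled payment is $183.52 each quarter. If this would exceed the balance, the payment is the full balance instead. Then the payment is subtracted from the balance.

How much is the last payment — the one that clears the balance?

Quarter 1: $940.13 +$26.32 interest = $966.45; pay $183.52 → $782.93
Quarter 2: $782.93 +$26.32 interest = $809.25; pay $183.52 → $625.73
Quarter 3: $625.73 +$26.32 interest = $652.05; pay $183.52 → $468.53
Quarter 4: $468.53 +$26.32 interest = $494.85; pay $183.52 → $311.33
Quarter 5: $311.33 +$26.32 interest = $337.65; pay $183.52 → $154.13
Quarter 6: $154.13 +$26.32 interest = $180.45; pay $180.45 → $0.00

$180.45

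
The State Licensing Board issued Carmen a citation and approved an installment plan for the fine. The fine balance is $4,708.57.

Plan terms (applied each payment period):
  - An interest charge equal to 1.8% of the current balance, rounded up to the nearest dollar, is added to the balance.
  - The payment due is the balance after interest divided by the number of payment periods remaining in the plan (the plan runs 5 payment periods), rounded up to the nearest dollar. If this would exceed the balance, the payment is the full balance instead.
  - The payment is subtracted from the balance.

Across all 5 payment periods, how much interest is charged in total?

$263.00

Payment period 1: $4,708.57 +$85.00 interest = $4,793.57; pay $959.00 → $3,834.57
Payment period 2: $3,834.57 +$70.00 interest = $3,904.57; pay $977.00 → $2,927.57
Payment period 3: $2,927.57 +$53.00 interest = $2,980.57; pay $994.00 → $1,986.57
Payment period 4: $1,986.57 +$36.00 interest = $2,022.57; pay $1,012.00 → $1,010.57
Payment period 5: $1,010.57 +$19.00 interest = $1,029.57; pay $1,029.57 → $0.00
Total interest: $85.00 + $70.00 + $53.00 + $36.00 + $19.00 = $263.00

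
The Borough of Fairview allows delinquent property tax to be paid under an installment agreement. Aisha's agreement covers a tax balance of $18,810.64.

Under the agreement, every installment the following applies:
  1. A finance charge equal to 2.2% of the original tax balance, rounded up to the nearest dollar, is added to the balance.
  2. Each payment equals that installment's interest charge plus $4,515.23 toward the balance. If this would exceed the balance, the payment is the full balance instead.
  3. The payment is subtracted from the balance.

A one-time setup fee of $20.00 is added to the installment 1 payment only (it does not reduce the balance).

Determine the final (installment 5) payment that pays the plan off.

Installment 1: $18,810.64 +$414.00 interest = $19,224.64; pay $4,929.23 (+ $20.00 fee) → $14,295.41
Installment 2: $14,295.41 +$414.00 interest = $14,709.41; pay $4,929.23 → $9,780.18
Installment 3: $9,780.18 +$414.00 interest = $10,194.18; pay $4,929.23 → $5,264.95
Installment 4: $5,264.95 +$414.00 interest = $5,678.95; pay $4,929.23 → $749.72
Installment 5: $749.72 +$414.00 interest = $1,163.72; pay $1,163.72 → $0.00

$1,163.72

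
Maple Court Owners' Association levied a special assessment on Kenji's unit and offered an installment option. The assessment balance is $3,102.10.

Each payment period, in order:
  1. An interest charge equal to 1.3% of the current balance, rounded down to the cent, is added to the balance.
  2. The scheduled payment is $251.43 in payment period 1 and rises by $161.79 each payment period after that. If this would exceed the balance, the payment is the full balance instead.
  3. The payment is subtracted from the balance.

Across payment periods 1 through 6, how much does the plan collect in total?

$3,259.66

Payment period 1: opening $3,102.10; interest $40.32 → $3,142.42; payment $251.43; balance $2,890.99
Payment period 2: opening $2,890.99; interest $37.58 → $2,928.57; payment $413.22; balance $2,515.35
Payment period 3: opening $2,515.35; interest $32.69 → $2,548.04; payment $575.01; balance $1,973.03
Payment period 4: opening $1,973.03; interest $25.64 → $1,998.67; payment $736.80; balance $1,261.87
Payment period 5: opening $1,261.87; interest $16.40 → $1,278.27; payment $898.59; balance $379.68
Payment period 6: opening $379.68; interest $4.93 → $384.61; payment $384.61; balance $0.00
Total paid: $3,259.66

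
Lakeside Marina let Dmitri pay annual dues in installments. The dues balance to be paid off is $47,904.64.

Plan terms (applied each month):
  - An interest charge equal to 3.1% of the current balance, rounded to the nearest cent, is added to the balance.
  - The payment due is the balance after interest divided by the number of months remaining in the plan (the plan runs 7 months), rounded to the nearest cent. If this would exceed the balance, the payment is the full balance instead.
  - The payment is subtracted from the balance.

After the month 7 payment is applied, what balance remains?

Month 1: $47,904.64 +$1,485.04 interest = $49,389.68; pay $7,055.67 → $42,334.01
Month 2: $42,334.01 +$1,312.35 interest = $43,646.36; pay $7,274.39 → $36,371.97
Month 3: $36,371.97 +$1,127.53 interest = $37,499.50; pay $7,499.90 → $29,999.60
Month 4: $29,999.60 +$929.99 interest = $30,929.59; pay $7,732.40 → $23,197.19
Month 5: $23,197.19 +$719.11 interest = $23,916.30; pay $7,972.10 → $15,944.20
Month 6: $15,944.20 +$494.27 interest = $16,438.47; pay $8,219.24 → $8,219.23
Month 7: $8,219.23 +$254.80 interest = $8,474.03; pay $8,474.03 → $0.00

$0.00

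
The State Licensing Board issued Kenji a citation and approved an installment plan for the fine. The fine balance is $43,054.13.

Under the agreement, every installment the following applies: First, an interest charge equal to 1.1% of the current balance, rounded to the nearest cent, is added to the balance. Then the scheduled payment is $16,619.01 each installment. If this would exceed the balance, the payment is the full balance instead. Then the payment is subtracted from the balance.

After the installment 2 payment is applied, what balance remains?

$10,585.71

Installment 1: opening $43,054.13; interest $473.60 → $43,527.73; payment $16,619.01; balance $26,908.72
Installment 2: opening $26,908.72; interest $296.00 → $27,204.72; payment $16,619.01; balance $10,585.71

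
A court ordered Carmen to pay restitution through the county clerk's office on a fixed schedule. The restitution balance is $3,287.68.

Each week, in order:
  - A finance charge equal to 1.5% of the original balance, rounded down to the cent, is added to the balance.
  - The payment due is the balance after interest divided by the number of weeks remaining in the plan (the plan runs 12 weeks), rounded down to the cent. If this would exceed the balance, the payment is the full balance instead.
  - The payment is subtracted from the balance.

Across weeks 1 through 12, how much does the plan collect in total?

$3,879.40

Week 1: opening $3,287.68; interest $49.31 → $3,336.99; payment $278.08; balance $3,058.91
Week 2: opening $3,058.91; interest $49.31 → $3,108.22; payment $282.56; balance $2,825.66
Week 3: opening $2,825.66; interest $49.31 → $2,874.97; payment $287.49; balance $2,587.48
Week 4: opening $2,587.48; interest $49.31 → $2,636.79; payment $292.97; balance $2,343.82
Week 5: opening $2,343.82; interest $49.31 → $2,393.13; payment $299.14; balance $2,093.99
Week 6: opening $2,093.99; interest $49.31 → $2,143.30; payment $306.18; balance $1,837.12
Week 7: opening $1,837.12; interest $49.31 → $1,886.43; payment $314.40; balance $1,572.03
Week 8: opening $1,572.03; interest $49.31 → $1,621.34; payment $324.26; balance $1,297.08
Week 9: opening $1,297.08; interest $49.31 → $1,346.39; payment $336.59; balance $1,009.80
Week 10: opening $1,009.80; interest $49.31 → $1,059.11; payment $353.03; balance $706.08
Week 11: opening $706.08; interest $49.31 → $755.39; payment $377.69; balance $377.70
Week 12: opening $377.70; interest $49.31 → $427.01; payment $427.01; balance $0.00
Total paid: $3,879.40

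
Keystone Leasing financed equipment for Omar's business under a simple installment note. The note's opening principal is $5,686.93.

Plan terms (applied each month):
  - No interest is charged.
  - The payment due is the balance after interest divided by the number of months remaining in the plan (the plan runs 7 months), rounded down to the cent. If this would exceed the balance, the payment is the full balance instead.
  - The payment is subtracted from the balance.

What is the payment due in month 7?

Month 1: $5,686.93 − $812.41 → $4,874.52
Month 2: $4,874.52 − $812.42 → $4,062.10
Month 3: $4,062.10 − $812.42 → $3,249.68
Month 4: $3,249.68 − $812.42 → $2,437.26
Month 5: $2,437.26 − $812.42 → $1,624.84
Month 6: $1,624.84 − $812.42 → $812.42
Month 7: $812.42 − $812.42 → $0.00

$812.42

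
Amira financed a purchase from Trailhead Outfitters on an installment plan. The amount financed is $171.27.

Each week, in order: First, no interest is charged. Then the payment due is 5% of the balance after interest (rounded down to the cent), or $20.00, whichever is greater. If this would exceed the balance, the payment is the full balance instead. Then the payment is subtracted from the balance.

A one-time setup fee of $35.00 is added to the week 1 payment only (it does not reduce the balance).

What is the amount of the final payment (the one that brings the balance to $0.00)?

$11.27

Week 1: opening $171.27; payment $20.00 (+ $35.00 fee); balance $151.27
Week 2: opening $151.27; payment $20.00; balance $131.27
Week 3: opening $131.27; payment $20.00; balance $111.27
Week 4: opening $111.27; payment $20.00; balance $91.27
Week 5: opening $91.27; payment $20.00; balance $71.27
Week 6: opening $71.27; payment $20.00; balance $51.27
Week 7: opening $51.27; payment $20.00; balance $31.27
Week 8: opening $31.27; payment $20.00; balance $11.27
Week 9: opening $11.27; payment $11.27; balance $0.00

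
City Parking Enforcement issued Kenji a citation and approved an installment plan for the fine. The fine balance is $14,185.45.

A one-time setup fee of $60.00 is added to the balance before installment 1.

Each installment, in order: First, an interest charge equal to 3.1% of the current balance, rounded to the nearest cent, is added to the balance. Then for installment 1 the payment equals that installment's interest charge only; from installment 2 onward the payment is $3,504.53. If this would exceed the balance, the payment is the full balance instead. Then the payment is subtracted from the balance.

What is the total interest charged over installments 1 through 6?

$1,670.26

Installment 1: opening $14,245.45; interest $441.61 → $14,687.06; payment $441.61; balance $14,245.45
Installment 2: opening $14,245.45; interest $441.61 → $14,687.06; payment $3,504.53; balance $11,182.53
Installment 3: opening $11,182.53; interest $346.66 → $11,529.19; payment $3,504.53; balance $8,024.66
Installment 4: opening $8,024.66; interest $248.76 → $8,273.42; payment $3,504.53; balance $4,768.89
Installment 5: opening $4,768.89; interest $147.84 → $4,916.73; payment $3,504.53; balance $1,412.20
Installment 6: opening $1,412.20; interest $43.78 → $1,455.98; payment $1,455.98; balance $0.00
Total interest: $441.61 + $441.61 + $346.66 + $248.76 + $147.84 + $43.78 = $1,670.26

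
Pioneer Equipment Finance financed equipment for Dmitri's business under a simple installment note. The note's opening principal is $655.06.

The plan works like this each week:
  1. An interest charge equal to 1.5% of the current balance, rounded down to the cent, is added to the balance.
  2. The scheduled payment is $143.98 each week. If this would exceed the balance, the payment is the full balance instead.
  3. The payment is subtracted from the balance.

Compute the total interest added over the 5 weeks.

$28.68

Week 1: opening $655.06; interest $9.82 → $664.88; payment $143.98; balance $520.90
Week 2: opening $520.90; interest $7.81 → $528.71; payment $143.98; balance $384.73
Week 3: opening $384.73; interest $5.77 → $390.50; payment $143.98; balance $246.52
Week 4: opening $246.52; interest $3.69 → $250.21; payment $143.98; balance $106.23
Week 5: opening $106.23; interest $1.59 → $107.82; payment $107.82; balance $0.00
Total interest: $9.82 + $7.81 + $5.77 + $3.69 + $1.59 = $28.68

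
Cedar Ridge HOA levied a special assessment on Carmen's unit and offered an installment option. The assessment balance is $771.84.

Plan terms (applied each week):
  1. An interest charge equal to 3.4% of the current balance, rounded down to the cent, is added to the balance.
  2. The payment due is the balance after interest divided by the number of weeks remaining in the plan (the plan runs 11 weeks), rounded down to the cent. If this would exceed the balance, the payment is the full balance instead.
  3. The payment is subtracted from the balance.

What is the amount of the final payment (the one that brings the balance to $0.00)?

$101.35

Week 1: $771.84 +$26.24 interest = $798.08; pay $72.55 → $725.53
Week 2: $725.53 +$24.66 interest = $750.19; pay $75.01 → $675.18
Week 3: $675.18 +$22.95 interest = $698.13; pay $77.57 → $620.56
Week 4: $620.56 +$21.09 interest = $641.65; pay $80.20 → $561.45
Week 5: $561.45 +$19.08 interest = $580.53; pay $82.93 → $497.60
Week 6: $497.60 +$16.91 interest = $514.51; pay $85.75 → $428.76
Week 7: $428.76 +$14.57 interest = $443.33; pay $88.66 → $354.67
Week 8: $354.67 +$12.05 interest = $366.72; pay $91.68 → $275.04
Week 9: $275.04 +$9.35 interest = $284.39; pay $94.79 → $189.60
Week 10: $189.60 +$6.44 interest = $196.04; pay $98.02 → $98.02
Week 11: $98.02 +$3.33 interest = $101.35; pay $101.35 → $0.00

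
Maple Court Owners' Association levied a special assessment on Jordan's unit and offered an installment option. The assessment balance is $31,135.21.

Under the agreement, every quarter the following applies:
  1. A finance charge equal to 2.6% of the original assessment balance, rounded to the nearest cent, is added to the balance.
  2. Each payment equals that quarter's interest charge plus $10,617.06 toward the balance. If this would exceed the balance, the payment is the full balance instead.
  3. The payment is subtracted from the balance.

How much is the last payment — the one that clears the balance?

Quarter 1: opening $31,135.21; interest $809.52 → $31,944.73; payment $11,426.58; balance $20,518.15
Quarter 2: opening $20,518.15; interest $809.52 → $21,327.67; payment $11,426.58; balance $9,901.09
Quarter 3: opening $9,901.09; interest $809.52 → $10,710.61; payment $10,710.61; balance $0.00

$10,710.61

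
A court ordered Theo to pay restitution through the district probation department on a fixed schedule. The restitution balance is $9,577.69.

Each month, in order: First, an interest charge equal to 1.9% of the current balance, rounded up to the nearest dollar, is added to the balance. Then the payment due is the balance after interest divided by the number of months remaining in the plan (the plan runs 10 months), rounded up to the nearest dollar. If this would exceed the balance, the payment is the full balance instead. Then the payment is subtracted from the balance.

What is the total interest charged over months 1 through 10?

# | Opening | Interest | Payment | End bal
1 | $9,577.69 | $182.00 | $976.00 | $8,783.69
2 | $8,783.69 | $167.00 | $995.00 | $7,955.69
3 | $7,955.69 | $152.00 | $1,014.00 | $7,093.69
4 | $7,093.69 | $135.00 | $1,033.00 | $6,195.69
5 | $6,195.69 | $118.00 | $1,053.00 | $5,260.69
6 | $5,260.69 | $100.00 | $1,073.00 | $4,287.69
7 | $4,287.69 | $82.00 | $1,093.00 | $3,276.69
8 | $3,276.69 | $63.00 | $1,114.00 | $2,225.69
9 | $2,225.69 | $43.00 | $1,135.00 | $1,133.69
10 | $1,133.69 | $22.00 | $1,155.69 | $0.00
Total interest: $182.00 + $167.00 + $152.00 + $135.00 + $118.00 + $100.00 + $82.00 + $63.00 + $43.00 + $22.00 = $1,064.00

$1,064.00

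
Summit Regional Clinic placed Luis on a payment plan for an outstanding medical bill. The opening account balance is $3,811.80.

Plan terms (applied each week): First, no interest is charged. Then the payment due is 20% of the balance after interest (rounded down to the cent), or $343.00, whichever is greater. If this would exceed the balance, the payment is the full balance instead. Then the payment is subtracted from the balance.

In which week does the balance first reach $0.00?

Week 1: opening $3,811.80; payment $762.36; balance $3,049.44
Week 2: opening $3,049.44; payment $609.88; balance $2,439.56
Week 3: opening $2,439.56; payment $487.91; balance $1,951.65
Week 4: opening $1,951.65; payment $390.33; balance $1,561.32
Week 5: opening $1,561.32; payment $343.00; balance $1,218.32
Week 6: opening $1,218.32; payment $343.00; balance $875.32
Week 7: opening $875.32; payment $343.00; balance $532.32
Week 8: opening $532.32; payment $343.00; balance $189.32
Week 9: opening $189.32; payment $189.32; balance $0.00
Balance reaches $0.00 in week 9.

9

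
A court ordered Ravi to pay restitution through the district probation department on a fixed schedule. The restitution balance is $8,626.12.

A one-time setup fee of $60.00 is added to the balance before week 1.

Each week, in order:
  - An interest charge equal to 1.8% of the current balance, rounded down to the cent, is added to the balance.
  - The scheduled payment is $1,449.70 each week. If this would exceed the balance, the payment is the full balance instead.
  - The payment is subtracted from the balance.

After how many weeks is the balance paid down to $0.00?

7

Week 1: opening $8,686.12; interest $156.35 → $8,842.47; payment $1,449.70; balance $7,392.77
Week 2: opening $7,392.77; interest $133.06 → $7,525.83; payment $1,449.70; balance $6,076.13
Week 3: opening $6,076.13; interest $109.37 → $6,185.50; payment $1,449.70; balance $4,735.80
Week 4: opening $4,735.80; interest $85.24 → $4,821.04; payment $1,449.70; balance $3,371.34
Week 5: opening $3,371.34; interest $60.68 → $3,432.02; payment $1,449.70; balance $1,982.32
Week 6: opening $1,982.32; interest $35.68 → $2,018.00; payment $1,449.70; balance $568.30
Week 7: opening $568.30; interest $10.22 → $578.52; payment $578.52; balance $0.00
Balance reaches $0.00 in week 7.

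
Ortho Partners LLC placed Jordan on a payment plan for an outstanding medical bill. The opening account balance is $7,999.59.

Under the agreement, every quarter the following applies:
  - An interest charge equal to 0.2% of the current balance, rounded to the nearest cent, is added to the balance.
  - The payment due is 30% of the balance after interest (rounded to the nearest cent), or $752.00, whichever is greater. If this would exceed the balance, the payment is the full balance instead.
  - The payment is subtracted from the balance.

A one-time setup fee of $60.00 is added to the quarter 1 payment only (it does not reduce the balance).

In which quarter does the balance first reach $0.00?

7

Quarter 1: $7,999.59 +$16.00 interest = $8,015.59; pay $2,404.68 (+ $60.00 fee) → $5,610.91
Quarter 2: $5,610.91 +$11.22 interest = $5,622.13; pay $1,686.64 → $3,935.49
Quarter 3: $3,935.49 +$7.87 interest = $3,943.36; pay $1,183.01 → $2,760.35
Quarter 4: $2,760.35 +$5.52 interest = $2,765.87; pay $829.76 → $1,936.11
Quarter 5: $1,936.11 +$3.87 interest = $1,939.98; pay $752.00 → $1,187.98
Quarter 6: $1,187.98 +$2.38 interest = $1,190.36; pay $752.00 → $438.36
Quarter 7: $438.36 +$0.88 interest = $439.24; pay $439.24 → $0.00
Balance reaches $0.00 in quarter 7.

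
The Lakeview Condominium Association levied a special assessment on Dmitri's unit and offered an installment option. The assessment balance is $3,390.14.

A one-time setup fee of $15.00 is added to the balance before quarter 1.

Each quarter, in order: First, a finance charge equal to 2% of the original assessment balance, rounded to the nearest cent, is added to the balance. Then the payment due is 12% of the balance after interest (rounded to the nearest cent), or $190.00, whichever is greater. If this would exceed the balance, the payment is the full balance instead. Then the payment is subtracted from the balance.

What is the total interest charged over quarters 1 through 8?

$542.40

Quarter 1: $3,405.14 +$67.80 interest = $3,472.94; pay $416.75 → $3,056.19
Quarter 2: $3,056.19 +$67.80 interest = $3,123.99; pay $374.88 → $2,749.11
Quarter 3: $2,749.11 +$67.80 interest = $2,816.91; pay $338.03 → $2,478.88
Quarter 4: $2,478.88 +$67.80 interest = $2,546.68; pay $305.60 → $2,241.08
Quarter 5: $2,241.08 +$67.80 interest = $2,308.88; pay $277.07 → $2,031.81
Quarter 6: $2,031.81 +$67.80 interest = $2,099.61; pay $251.95 → $1,847.66
Quarter 7: $1,847.66 +$67.80 interest = $1,915.46; pay $229.86 → $1,685.60
Quarter 8: $1,685.60 +$67.80 interest = $1,753.40; pay $210.41 → $1,542.99
Total interest: $67.80 + $67.80 + $67.80 + $67.80 + $67.80 + $67.80 + $67.80 + $67.80 = $542.40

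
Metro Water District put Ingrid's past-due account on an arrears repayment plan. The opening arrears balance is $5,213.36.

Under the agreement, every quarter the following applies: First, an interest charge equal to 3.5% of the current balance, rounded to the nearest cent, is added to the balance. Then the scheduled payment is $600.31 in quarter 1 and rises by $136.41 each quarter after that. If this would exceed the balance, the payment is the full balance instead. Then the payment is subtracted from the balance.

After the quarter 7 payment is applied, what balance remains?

Quarter 1: opening $5,213.36; interest $182.47 → $5,395.83; payment $600.31; balance $4,795.52
Quarter 2: opening $4,795.52; interest $167.84 → $4,963.36; payment $736.72; balance $4,226.64
Quarter 3: opening $4,226.64; interest $147.93 → $4,374.57; payment $873.13; balance $3,501.44
Quarter 4: opening $3,501.44; interest $122.55 → $3,623.99; payment $1,009.54; balance $2,614.45
Quarter 5: opening $2,614.45; interest $91.51 → $2,705.96; payment $1,145.95; balance $1,560.01
Quarter 6: opening $1,560.01; interest $54.60 → $1,614.61; payment $1,282.36; balance $332.25
Quarter 7: opening $332.25; interest $11.63 → $343.88; payment $343.88; balance $0.00

$0.00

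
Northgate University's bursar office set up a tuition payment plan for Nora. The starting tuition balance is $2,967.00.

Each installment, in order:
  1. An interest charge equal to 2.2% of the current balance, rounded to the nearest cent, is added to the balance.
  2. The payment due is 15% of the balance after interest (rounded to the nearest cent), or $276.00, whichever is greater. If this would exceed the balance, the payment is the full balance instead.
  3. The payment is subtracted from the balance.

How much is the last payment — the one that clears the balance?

$179.38

Installment 1: $2,967.00 +$65.27 interest = $3,032.27; pay $454.84 → $2,577.43
Installment 2: $2,577.43 +$56.70 interest = $2,634.13; pay $395.12 → $2,239.01
Installment 3: $2,239.01 +$49.26 interest = $2,288.27; pay $343.24 → $1,945.03
Installment 4: $1,945.03 +$42.79 interest = $1,987.82; pay $298.17 → $1,689.65
Installment 5: $1,689.65 +$37.17 interest = $1,726.82; pay $276.00 → $1,450.82
Installment 6: $1,450.82 +$31.92 interest = $1,482.74; pay $276.00 → $1,206.74
Installment 7: $1,206.74 +$26.55 interest = $1,233.29; pay $276.00 → $957.29
Installment 8: $957.29 +$21.06 interest = $978.35; pay $276.00 → $702.35
Installment 9: $702.35 +$15.45 interest = $717.80; pay $276.00 → $441.80
Installment 10: $441.80 +$9.72 interest = $451.52; pay $276.00 → $175.52
Installment 11: $175.52 +$3.86 interest = $179.38; pay $179.38 → $0.00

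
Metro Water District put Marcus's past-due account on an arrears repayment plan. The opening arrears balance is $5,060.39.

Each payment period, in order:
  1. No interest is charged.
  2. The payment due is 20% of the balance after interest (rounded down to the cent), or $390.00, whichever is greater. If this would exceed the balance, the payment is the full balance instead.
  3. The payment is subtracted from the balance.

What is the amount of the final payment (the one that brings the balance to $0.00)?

$98.20

Payment period 1: opening $5,060.39; payment $1,012.07; balance $4,048.32
Payment period 2: opening $4,048.32; payment $809.66; balance $3,238.66
Payment period 3: opening $3,238.66; payment $647.73; balance $2,590.93
Payment period 4: opening $2,590.93; payment $518.18; balance $2,072.75
Payment period 5: opening $2,072.75; payment $414.55; balance $1,658.20
Payment period 6: opening $1,658.20; payment $390.00; balance $1,268.20
Payment period 7: opening $1,268.20; payment $390.00; balance $878.20
Payment period 8: opening $878.20; payment $390.00; balance $488.20
Payment period 9: opening $488.20; payment $390.00; balance $98.20
Payment period 10: opening $98.20; payment $98.20; balance $0.00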